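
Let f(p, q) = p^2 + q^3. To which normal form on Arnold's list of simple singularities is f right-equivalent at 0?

The Hessian of f at 0 has rank 1. Corank 1: A-series; mu = 2 gives A_2.

A2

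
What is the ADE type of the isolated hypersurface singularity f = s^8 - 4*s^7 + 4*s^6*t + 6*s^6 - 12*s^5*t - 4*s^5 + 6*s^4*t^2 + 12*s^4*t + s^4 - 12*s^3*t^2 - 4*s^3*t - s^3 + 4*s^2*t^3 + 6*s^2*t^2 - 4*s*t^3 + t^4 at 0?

E_6

The Hessian of f at 0 is [[0, 0], [0, 0]] with rank 0, so corank 2. A Groebner basis of the Jacobian ideal J(f) in C{s,t} is {t^4, s*t^2 - t^3/3, s^2}; counting standard monomials gives mu = 6. Corank 2; j^3 = -s^3 is a perfect cube, so E-series; the 4-jet and mu = 6 give E_6.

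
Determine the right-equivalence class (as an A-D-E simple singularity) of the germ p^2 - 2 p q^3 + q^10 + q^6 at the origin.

A9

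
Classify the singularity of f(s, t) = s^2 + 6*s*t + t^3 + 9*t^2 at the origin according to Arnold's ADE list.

A_2

The Hessian of f at 0 is [[2, 6], [6, 18]] with rank 1, so corank 1. A Groebner basis of the Jacobian ideal J(f) in C{s,t} is {t^2, s + 3*t}; counting standard monomials gives mu = 2. Corank 1: A-series; mu = 2 gives A_2.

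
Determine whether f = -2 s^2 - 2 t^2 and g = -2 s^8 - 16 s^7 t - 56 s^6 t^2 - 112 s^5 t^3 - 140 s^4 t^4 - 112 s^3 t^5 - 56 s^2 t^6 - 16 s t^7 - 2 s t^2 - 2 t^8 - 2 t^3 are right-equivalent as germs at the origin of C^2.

No.

The Hessian of f at 0 has rank 2. Corank 0: nondegenerate Morse point, so A_1. The Hessian of g at 0 has rank 0. Corank 2; j^3 = -2*t^2*(s + t) has shape L^2 M (L != M), so D-series; mu = 9 gives D_9. f is A_1 but g is D_9, hence not right-equivalent.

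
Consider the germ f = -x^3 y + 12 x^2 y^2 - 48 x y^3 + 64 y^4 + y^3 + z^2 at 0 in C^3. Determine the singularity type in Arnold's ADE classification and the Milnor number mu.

Type E_{7}, Milnor number mu = 7.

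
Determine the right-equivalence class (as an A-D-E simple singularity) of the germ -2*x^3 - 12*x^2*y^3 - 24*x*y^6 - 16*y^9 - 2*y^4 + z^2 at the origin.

The Hessian of f at 0 is [[0, 0, 0], [0, 0, 0], [0, 0, 2]] with rank 1, so corank 2. A Groebner basis of the Jacobian ideal J(f) in C{x,y,z} is {y^3, x^2, z}; counting standard monomials gives mu = 6. Corank 2; j^3 = -2*x^3 is a perfect cube, so E-series; the 4-jet and mu = 6 give E_6.

E_6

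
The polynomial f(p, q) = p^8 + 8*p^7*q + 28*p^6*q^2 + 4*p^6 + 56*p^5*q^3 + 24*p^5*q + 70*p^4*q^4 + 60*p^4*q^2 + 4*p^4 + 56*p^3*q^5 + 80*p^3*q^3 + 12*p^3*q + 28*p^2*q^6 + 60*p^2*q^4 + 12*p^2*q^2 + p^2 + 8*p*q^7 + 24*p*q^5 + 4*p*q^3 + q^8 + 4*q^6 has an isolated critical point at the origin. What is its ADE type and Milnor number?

Type A_{7}, Milnor number mu = 7.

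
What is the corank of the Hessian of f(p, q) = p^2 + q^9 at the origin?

1

Hessian at 0 has rank 1.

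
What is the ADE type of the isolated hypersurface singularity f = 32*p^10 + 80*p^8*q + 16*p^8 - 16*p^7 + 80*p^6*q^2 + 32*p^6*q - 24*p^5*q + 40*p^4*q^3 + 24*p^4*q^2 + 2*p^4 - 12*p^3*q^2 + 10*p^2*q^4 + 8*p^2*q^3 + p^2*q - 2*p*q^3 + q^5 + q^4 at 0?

D_5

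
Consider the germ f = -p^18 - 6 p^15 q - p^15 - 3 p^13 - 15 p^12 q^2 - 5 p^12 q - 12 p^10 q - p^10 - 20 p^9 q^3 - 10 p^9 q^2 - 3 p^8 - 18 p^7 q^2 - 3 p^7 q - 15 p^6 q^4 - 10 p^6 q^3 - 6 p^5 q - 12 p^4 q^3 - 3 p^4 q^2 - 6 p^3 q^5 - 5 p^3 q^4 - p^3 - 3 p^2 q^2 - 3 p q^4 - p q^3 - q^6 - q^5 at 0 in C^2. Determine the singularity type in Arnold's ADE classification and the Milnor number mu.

Type E7, Milnor number mu = 7.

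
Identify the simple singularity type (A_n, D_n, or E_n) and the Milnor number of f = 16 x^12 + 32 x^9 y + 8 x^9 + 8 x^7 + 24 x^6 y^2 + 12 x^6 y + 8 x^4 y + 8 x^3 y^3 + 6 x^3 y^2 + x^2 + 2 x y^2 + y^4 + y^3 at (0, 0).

The Hessian of f at 0 is [[2, 0], [0, 0]] with rank 1, so corank 1. A Groebner basis of the Jacobian ideal J(f) in C{x,y} is {y^2, x}; counting standard monomials gives mu = 2. Corank 1: A-series; mu = 2 gives A_2.

Type A_{2}, Milnor number mu = 2.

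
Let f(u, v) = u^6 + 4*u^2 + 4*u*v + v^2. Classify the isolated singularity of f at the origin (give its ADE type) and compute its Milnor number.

Type A_{5}, Milnor number mu = 5.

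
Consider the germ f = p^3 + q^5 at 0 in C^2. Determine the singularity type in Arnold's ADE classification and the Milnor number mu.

The Hessian of f at 0 has rank 0. Corank 2; j^3 = p^3 is a perfect cube, so E-series; the 5-jet and mu = 8 give E_8.

Type E8, Milnor number mu = 8.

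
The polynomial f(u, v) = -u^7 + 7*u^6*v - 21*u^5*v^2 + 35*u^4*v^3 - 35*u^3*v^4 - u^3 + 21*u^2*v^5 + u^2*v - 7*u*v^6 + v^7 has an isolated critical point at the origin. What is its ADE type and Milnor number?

Type D_8, Milnor number mu = 8.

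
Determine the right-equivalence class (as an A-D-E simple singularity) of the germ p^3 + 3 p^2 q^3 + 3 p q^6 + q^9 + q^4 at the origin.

The Hessian of f at 0 has rank 0. Corank 2; j^3 = p^3 is a perfect cube, so E-series; the 4-jet and mu = 6 give E_6.

E_{6}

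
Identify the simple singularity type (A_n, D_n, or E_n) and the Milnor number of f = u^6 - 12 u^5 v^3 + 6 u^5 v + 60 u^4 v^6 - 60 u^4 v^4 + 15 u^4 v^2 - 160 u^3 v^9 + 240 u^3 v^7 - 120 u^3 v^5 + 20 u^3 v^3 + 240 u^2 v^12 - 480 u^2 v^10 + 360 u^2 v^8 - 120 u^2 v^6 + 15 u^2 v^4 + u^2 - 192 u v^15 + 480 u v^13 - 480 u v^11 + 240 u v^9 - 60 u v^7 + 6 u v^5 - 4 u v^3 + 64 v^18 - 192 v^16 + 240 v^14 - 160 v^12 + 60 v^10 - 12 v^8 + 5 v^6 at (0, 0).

The Hessian of f at 0 is [[2, 0], [0, 0]] with rank 1, so corank 1. A Groebner basis of the Jacobian ideal J(f) in C{u,v} is {u*v^2, -u/2 + v^3, u^2}; counting standard monomials gives mu = 5. Corank 1: A-series; mu = 5 gives A_5.

Type A5, Milnor number mu = 5.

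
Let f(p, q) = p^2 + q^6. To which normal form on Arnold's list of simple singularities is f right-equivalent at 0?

A5

The Hessian of f at 0 has rank 1. Corank 1: A-series; mu = 5 gives A_5.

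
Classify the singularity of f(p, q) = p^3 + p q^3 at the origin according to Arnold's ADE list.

The Hessian of f at 0 has rank 0. Corank 2; j^3 = p^3 is a perfect cube, so E-series; the 4-jet and mu = 7 give E_7.

E7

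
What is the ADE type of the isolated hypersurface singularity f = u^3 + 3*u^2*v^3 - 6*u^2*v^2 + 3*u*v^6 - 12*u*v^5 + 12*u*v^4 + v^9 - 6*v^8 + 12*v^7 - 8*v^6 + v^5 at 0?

E_8

The Hessian of f at 0 has rank 0. Corank 2; j^3 = u^3 is a perfect cube, so E-series; the 5-jet and mu = 8 give E_8.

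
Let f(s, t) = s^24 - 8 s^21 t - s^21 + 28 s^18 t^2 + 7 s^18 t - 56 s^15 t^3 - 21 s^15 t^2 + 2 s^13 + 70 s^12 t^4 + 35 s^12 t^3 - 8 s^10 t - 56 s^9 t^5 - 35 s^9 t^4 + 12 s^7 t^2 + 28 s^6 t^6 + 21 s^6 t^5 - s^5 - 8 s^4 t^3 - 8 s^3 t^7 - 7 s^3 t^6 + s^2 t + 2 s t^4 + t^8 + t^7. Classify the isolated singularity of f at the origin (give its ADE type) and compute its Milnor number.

The Hessian of f at 0 has rank 0. Corank 2; j^3 = s^2*t has shape L^2 M (L != M), so D-series; mu = 9 gives D_9.

Type D9, Milnor number mu = 9.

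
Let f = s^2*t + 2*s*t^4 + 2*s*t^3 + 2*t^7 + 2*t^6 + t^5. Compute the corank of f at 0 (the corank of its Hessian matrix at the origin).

2

The Hessian at 0 is [[0, 0], [0, 0]] of rank 0; hence corank 2.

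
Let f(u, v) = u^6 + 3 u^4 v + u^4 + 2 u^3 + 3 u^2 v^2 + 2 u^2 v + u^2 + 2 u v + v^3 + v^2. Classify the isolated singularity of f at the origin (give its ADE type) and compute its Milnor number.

Type A_2, Milnor number mu = 2.

The Hessian of f at 0 has rank 1. Corank 1: A-series; mu = 2 gives A_2.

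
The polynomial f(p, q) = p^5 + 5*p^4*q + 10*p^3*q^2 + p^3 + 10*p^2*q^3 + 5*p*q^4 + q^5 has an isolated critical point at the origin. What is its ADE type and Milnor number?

The Hessian of f at 0 has rank 0. Corank 2; j^3 = p^3 is a perfect cube, so E-series; the 5-jet and mu = 8 give E_8.

Type E_{8}, Milnor number mu = 8.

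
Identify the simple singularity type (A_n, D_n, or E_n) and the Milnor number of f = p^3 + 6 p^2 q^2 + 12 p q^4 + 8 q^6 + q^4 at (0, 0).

Type E6, Milnor number mu = 6.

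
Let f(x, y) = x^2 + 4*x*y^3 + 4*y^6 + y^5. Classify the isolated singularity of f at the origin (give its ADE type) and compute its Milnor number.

Type A_4, Milnor number mu = 4.

The Hessian of f at 0 has rank 1. Corank 1: A-series; mu = 4 gives A_4.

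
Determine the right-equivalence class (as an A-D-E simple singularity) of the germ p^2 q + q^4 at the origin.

The Hessian of f at 0 has rank 0. Corank 2; j^3 = p^2*q has shape L^2 M (L != M), so D-series; mu = 5 gives D_5.

D5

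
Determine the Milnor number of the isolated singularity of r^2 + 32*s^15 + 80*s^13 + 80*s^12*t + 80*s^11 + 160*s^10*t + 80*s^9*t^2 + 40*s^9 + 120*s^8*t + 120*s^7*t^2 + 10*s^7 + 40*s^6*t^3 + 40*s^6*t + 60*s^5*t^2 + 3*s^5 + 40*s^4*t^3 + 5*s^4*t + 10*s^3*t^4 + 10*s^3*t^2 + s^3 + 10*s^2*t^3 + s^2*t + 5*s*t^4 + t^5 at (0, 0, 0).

The Hessian of f at 0 is [[0, 0, 0], [0, 0, 0], [0, 0, 2]] with rank 1, so corank 2. A Groebner basis of the Jacobian ideal J(f) in C{s,t,r} is {-s*t/5 + t^4, s*t^2, s^2 + s*t, r}; counting standard monomials gives mu = 6. Corank 2; j^3 = s^2*(s + t) has shape L^2 M (L != M), so D-series; mu = 6 gives D_6.

6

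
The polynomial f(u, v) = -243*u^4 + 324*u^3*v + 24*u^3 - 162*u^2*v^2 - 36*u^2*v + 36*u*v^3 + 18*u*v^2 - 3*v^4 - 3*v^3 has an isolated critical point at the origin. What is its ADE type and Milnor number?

Type E_{6}, Milnor number mu = 6.

The Hessian of f at 0 has rank 0. Corank 2; j^3 = 3*(2*u - v)^3 is a perfect cube, so E-series; the 4-jet and mu = 6 give E_6.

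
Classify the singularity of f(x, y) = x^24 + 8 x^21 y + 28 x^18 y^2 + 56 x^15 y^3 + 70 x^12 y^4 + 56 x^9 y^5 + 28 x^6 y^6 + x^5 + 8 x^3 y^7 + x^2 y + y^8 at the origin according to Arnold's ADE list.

D9

The Hessian of f at 0 is [[0, 0], [0, 0]] with rank 0, so corank 2. A Groebner basis of the Jacobian ideal J(f) in C{x,y} is {x^2/8 + y^7, x^3, x*y}; counting standard monomials gives mu = 9. Corank 2; j^3 = x^2*y has shape L^2 M (L != M), so D-series; mu = 9 gives D_9.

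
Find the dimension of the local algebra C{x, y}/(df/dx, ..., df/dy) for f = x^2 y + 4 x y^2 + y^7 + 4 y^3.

8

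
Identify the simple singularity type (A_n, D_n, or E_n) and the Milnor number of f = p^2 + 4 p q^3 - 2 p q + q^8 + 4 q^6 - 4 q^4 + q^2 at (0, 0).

Type A_{7}, Milnor number mu = 7.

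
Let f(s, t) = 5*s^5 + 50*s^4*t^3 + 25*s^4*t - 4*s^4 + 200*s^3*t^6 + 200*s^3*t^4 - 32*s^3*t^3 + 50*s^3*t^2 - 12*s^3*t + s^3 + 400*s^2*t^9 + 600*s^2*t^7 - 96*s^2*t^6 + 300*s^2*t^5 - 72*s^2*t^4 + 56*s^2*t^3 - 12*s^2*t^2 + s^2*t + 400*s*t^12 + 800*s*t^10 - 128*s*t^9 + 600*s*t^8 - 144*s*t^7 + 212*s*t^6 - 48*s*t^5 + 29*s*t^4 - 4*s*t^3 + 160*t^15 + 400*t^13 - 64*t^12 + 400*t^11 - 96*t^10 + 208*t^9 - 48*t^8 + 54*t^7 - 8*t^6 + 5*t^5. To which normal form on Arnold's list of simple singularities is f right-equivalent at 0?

The Hessian of f at 0 has rank 0. Corank 2; j^3 = s^2*(s + t) has shape L^2 M (L != M), so D-series; mu = 6 gives D_6.

D_{6}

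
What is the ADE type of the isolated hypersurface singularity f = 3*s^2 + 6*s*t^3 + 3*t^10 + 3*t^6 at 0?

A9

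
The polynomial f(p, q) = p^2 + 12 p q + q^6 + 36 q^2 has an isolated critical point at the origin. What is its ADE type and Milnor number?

The Hessian of f at 0 has rank 1. Corank 1: A-series; mu = 5 gives A_5.

Type A_5, Milnor number mu = 5.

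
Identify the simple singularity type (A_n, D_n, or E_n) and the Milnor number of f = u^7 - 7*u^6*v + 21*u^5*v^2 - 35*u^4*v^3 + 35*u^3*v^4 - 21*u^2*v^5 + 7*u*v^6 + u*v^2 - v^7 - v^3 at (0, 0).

Type D8, Milnor number mu = 8.

The Hessian of f at 0 has rank 0. Corank 2; j^3 = v^2*(u - v) has shape L^2 M (L != M), so D-series; mu = 8 gives D_8.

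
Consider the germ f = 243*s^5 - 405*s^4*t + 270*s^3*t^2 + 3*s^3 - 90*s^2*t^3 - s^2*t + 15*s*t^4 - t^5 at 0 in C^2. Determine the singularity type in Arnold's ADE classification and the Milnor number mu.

The Hessian of f at 0 is [[0, 0], [0, 0]] with rank 0, so corank 2. A Groebner basis of the Jacobian ideal J(f) in C{s,t} is {s*t/15 + t^4, s*t^2, s^2 - s*t/3}; counting standard monomials gives mu = 6. Corank 2; j^3 = s^2*(3*s - t) has shape L^2 M (L != M), so D-series; mu = 6 gives D_6.

Type D_6, Milnor number mu = 6.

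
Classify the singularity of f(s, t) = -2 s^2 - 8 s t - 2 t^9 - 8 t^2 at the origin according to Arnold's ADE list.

The Hessian of f at 0 is [[-4, -8], [-8, -16]] with rank 1, so corank 1. A Groebner basis of the Jacobian ideal J(f) in C{s,t} is {t^8, s + 2*t}; counting standard monomials gives mu = 8. Corank 1: A-series; mu = 8 gives A_8.

A8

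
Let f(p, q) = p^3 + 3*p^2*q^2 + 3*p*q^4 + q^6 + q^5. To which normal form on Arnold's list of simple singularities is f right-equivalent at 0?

E_{8}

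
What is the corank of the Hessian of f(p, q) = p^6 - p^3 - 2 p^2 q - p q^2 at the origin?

2

The Hessian at 0 is [[0, 0], [0, 0]] of rank 0; hence corank 2.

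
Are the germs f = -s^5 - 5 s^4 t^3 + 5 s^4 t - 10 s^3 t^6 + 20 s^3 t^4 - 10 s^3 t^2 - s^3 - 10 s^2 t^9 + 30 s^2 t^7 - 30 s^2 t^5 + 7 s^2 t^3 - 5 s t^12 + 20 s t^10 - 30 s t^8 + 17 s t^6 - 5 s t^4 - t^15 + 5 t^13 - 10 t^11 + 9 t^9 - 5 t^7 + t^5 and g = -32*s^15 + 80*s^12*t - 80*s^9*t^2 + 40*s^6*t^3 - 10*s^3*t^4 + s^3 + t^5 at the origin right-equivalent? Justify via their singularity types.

The Hessian of f at 0 is [[0, 0], [0, 0]] with rank 0, so corank 2. A Groebner basis of the Jacobian ideal J(f) in C{s,t} is {s^2/2 + s*t^3, 2*s^2 + t^4, s^3, s^2*t}; counting standard monomials gives mu = 8. Corank 2; j^3 = -s^3 is a perfect cube, so E-series; the 5-jet and mu = 8 give E_8. The Hessian of g at 0 is [[0, 0], [0, 0]] with rank 0, so corank 2. A Groebner basis of the Jacobian ideal J(g) in C{s,t} is {t^4, s^2}; counting standard monomials gives mu = 8. Corank 2; j^3 = s^3 is a perfect cube, so E-series; the 5-jet and mu = 8 give E_8. Both have type E_8, hence right-equivalent.

Yes.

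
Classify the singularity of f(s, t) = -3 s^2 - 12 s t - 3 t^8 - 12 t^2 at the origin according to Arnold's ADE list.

A_{7}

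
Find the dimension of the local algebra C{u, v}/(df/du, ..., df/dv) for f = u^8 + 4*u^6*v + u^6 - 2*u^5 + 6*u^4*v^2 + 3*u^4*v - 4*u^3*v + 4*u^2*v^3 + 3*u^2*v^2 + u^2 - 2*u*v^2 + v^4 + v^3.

The Hessian of f at 0 has rank 1. Corank 1: A-series; mu = 2 gives A_2.

2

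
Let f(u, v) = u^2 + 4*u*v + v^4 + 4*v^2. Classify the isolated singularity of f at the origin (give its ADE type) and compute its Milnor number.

The Hessian of f at 0 has rank 1. Corank 1: A-series; mu = 3 gives A_3.

Type A3, Milnor number mu = 3.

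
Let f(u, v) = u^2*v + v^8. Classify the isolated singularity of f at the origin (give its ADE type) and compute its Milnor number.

Type D_9, Milnor number mu = 9.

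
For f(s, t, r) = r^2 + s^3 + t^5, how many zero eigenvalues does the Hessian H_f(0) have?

2

The Hessian at 0 is [[0, 0, 0], [0, 0, 0], [0, 0, 2]] of rank 1; hence corank 2.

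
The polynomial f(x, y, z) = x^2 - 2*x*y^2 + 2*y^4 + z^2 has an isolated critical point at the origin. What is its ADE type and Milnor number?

Type A_{3}, Milnor number mu = 3.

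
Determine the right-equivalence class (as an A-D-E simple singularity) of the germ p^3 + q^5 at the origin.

E_8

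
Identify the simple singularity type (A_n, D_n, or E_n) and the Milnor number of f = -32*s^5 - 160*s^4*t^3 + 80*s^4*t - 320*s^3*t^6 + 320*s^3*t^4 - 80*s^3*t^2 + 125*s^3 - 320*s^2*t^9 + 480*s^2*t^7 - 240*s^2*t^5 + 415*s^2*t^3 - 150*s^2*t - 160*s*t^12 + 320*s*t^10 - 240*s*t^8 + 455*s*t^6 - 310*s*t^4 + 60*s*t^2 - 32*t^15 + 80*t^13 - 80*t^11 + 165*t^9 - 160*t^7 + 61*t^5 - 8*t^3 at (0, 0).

Type E_8, Milnor number mu = 8.

The Hessian of f at 0 is [[0, 0], [0, 0]] with rank 0, so corank 2. A Groebner basis of the Jacobian ideal J(f) in C{s,t} is {17*s^2/2 + s*t^3 - 34*s*t/5 + 34*t^2/25, 20*s^2 - 16*s*t + t^4 + 16*t^2/5, s^3 - 12*s*t^2/25 + 16*t^3/125, s^2*t - 4*s*t^2/5 + 4*t^3/25}; counting standard monomials gives mu = 8. Corank 2; j^3 = (5*s - 2*t)^3 is a perfect cube, so E-series; the 5-jet and mu = 8 give E_8.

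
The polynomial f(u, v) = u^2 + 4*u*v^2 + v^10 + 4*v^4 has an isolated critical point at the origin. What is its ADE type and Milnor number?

Type A9, Milnor number mu = 9.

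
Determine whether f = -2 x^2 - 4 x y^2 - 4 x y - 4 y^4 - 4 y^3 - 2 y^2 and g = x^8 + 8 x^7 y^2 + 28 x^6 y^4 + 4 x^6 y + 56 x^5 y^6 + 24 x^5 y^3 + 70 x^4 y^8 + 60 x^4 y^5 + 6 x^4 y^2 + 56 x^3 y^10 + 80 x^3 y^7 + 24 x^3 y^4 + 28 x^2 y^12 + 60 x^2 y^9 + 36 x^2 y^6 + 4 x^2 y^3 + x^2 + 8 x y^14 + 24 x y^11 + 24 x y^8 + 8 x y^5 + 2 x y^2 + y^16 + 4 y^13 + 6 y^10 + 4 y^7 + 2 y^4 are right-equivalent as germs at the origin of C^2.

Yes.

The Hessian of f at 0 is [[-4, -4], [-4, -4]] with rank 1, so corank 1. A Groebner basis of the Jacobian ideal J(f) in C{x,y} is {x^2 + x + y, x*y - x - y, x + y^2 + y}; counting standard monomials gives mu = 3. Corank 1: A-series; mu = 3 gives A_3. The Hessian of g at 0 is [[2, 0], [0, 0]] with rank 1, so corank 1. A Groebner basis of the Jacobian ideal J(g) in C{x,y} is {x^2, x*y, x + y^2}; counting standard monomials gives mu = 3. Corank 1: A-series; mu = 3 gives A_3. Both have type A_3, hence right-equivalent.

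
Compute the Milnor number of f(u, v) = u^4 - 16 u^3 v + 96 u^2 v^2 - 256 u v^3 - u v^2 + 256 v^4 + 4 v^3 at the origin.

The Hessian of f at 0 is [[0, 0], [0, 0]] with rank 0, so corank 2. A Groebner basis of the Jacobian ideal J(f) in C{u,v} is {u^3 - v^2/4, v^3, u*v - 4*v^2}; counting standard monomials gives mu = 5. Corank 2; j^3 = -v^2*(u - 4*v) has shape L^2 M (L != M), so D-series; mu = 5 gives D_5.

5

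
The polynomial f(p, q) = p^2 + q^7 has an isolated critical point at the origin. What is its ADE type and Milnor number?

Type A_{6}, Milnor number mu = 6.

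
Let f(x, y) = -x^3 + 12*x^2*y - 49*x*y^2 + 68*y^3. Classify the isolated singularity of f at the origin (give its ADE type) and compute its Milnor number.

The Hessian of f at 0 has rank 0. Corank 2; j^3 = -(x - 4*y)*(x^2 - 8*x*y + 17*y^2) splits into three distinct lines over C (the quadratic factor has nonzero discriminant), so D_4.

Type D_4, Milnor number mu = 4.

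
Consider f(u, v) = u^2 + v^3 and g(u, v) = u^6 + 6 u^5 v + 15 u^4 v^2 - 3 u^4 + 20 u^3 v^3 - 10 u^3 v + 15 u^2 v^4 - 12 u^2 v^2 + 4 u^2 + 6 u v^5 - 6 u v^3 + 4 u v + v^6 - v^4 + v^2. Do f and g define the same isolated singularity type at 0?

No.

The Hessian of f at 0 is [[2, 0], [0, 0]] with rank 1, so corank 1. A Groebner basis of the Jacobian ideal J(f) in C{u,v} is {v^2, u}; counting standard monomials gives mu = 2. Corank 1: A-series; mu = 2 gives A_2. The Hessian of g at 0 is [[8, 4], [4, 2]] with rank 1, so corank 1. A Groebner basis of the Jacobian ideal J(g) in C{u,v} is {v^3, u + v/2}; counting standard monomials gives mu = 3. Corank 1: A-series; mu = 3 gives A_3. f is A_2 but g is A_3, hence not right-equivalent.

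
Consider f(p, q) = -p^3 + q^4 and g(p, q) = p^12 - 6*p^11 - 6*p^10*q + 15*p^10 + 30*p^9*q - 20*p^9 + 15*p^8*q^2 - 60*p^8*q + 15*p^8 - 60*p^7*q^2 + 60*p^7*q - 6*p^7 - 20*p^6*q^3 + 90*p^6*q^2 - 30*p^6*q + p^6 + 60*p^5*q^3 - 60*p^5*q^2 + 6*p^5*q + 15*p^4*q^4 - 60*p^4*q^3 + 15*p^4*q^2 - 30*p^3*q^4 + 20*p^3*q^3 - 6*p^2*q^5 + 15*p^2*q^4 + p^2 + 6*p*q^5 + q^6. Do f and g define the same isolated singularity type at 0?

No.

The Hessian of f at 0 has rank 0. Corank 2; j^3 = -p^3 is a perfect cube, so E-series; the 4-jet and mu = 6 give E_6. The Hessian of g at 0 has rank 1. Corank 1: A-series; mu = 5 gives A_5. f is E_6 but g is A_5, hence not right-equivalent.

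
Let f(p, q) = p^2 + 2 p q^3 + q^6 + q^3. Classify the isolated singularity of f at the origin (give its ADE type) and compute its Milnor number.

The Hessian of f at 0 has rank 1. Corank 1: A-series; mu = 2 gives A_2.

Type A2, Milnor number mu = 2.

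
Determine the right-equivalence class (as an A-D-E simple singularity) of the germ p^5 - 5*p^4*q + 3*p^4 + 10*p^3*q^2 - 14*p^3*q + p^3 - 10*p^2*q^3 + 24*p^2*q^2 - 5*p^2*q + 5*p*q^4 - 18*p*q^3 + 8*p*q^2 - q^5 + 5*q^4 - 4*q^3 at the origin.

The Hessian of f at 0 is [[0, 0], [0, 0]] with rank 0, so corank 2. A Groebner basis of the Jacobian ideal J(f) in C{p,q} is {p*q^2 - 2*p*q/3 + 4*q^2/3, -p*q/3 + q^3 + 2*q^2/3, p^2 - 8*p*q/3 + 4*q^2/3}; counting standard monomials gives mu = 5. Corank 2; j^3 = (p - 2*q)^2*(p - q) has shape L^2 M (L != M), so D-series; mu = 5 gives D_5.

D5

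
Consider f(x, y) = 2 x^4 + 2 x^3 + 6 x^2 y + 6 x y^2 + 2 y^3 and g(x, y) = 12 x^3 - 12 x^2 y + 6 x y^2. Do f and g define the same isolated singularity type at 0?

No.

The Hessian of f at 0 has rank 0. Corank 2; j^3 = 2*(x + y)^3 is a perfect cube, so E-series; the 4-jet and mu = 6 give E_6. The Hessian of g at 0 has rank 0. Corank 2; j^3 = 6*x*(2*x^2 - 2*x*y + y^2) splits into three distinct lines over C (the quadratic factor has nonzero discriminant), so D_4. f is E_6 but g is D_4, hence not right-equivalent.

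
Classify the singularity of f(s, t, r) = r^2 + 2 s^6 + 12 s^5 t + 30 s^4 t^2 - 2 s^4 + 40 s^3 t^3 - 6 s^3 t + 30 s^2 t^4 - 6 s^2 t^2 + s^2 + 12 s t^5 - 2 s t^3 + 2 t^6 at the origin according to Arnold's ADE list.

The Hessian of f at 0 has rank 2. Corank 1: A-series; mu = 5 gives A_5.

A_{5}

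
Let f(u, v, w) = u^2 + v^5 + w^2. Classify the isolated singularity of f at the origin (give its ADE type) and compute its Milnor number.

Type A_4, Milnor number mu = 4.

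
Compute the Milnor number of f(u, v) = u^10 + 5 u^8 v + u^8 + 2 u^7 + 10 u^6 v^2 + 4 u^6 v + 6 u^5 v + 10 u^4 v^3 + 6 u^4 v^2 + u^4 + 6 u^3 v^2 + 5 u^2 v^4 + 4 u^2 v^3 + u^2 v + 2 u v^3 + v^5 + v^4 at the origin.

5

The Hessian of f at 0 has rank 0. Corank 2; j^3 = u^2*v has shape L^2 M (L != M), so D-series; mu = 5 gives D_5.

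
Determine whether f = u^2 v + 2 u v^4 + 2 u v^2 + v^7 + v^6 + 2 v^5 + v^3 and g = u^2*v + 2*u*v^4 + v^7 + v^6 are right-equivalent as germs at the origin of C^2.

The Hessian of f at 0 has rank 0. Corank 2; j^3 = v*(u + v)^2 has shape L^2 M (L != M), so D-series; mu = 7 gives D_7. The Hessian of g at 0 has rank 0. Corank 2; j^3 = u^2*v has shape L^2 M (L != M), so D-series; mu = 7 gives D_7. Both have type D_7, hence right-equivalent.

Yes.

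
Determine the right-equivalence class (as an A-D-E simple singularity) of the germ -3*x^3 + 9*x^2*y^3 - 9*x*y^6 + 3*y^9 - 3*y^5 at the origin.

E_8

The Hessian of f at 0 is [[0, 0], [0, 0]] with rank 0, so corank 2. A Groebner basis of the Jacobian ideal J(f) in C{x,y} is {-x^2/2 + x*y^3, y^4, x^3, x^2*y}; counting standard monomials gives mu = 8. Corank 2; j^3 = -3*x^3 is a perfect cube, so E-series; the 5-jet and mu = 8 give E_8.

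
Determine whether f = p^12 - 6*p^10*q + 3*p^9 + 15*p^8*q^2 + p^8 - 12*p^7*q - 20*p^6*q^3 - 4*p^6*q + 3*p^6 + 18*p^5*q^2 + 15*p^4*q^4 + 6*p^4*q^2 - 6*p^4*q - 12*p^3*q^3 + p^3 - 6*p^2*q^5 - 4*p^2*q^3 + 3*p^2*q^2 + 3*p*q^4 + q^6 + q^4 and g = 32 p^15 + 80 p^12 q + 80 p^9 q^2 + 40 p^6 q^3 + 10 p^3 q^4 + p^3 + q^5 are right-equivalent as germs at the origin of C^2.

The Hessian of f at 0 has rank 0. Corank 2; j^3 = p^3 is a perfect cube, so E-series; the 4-jet and mu = 6 give E_6. The Hessian of g at 0 has rank 0. Corank 2; j^3 = p^3 is a perfect cube, so E-series; the 5-jet and mu = 8 give E_8. f is E_6 but g is E_8, hence not right-equivalent.

No.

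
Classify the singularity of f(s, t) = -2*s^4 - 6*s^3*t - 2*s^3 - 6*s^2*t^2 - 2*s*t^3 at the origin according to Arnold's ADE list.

E_7

The Hessian of f at 0 has rank 0. Corank 2; j^3 = -2*s^3 is a perfect cube, so E-series; the 4-jet and mu = 7 give E_7.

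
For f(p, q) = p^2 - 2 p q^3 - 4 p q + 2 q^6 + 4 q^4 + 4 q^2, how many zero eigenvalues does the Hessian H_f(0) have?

Hessian at 0 has rank 1.

1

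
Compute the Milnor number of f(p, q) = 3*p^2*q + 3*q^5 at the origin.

The Hessian of f at 0 has rank 0. Corank 2; j^3 = 3*p^2*q has shape L^2 M (L != M), so D-series; mu = 6 gives D_6.

6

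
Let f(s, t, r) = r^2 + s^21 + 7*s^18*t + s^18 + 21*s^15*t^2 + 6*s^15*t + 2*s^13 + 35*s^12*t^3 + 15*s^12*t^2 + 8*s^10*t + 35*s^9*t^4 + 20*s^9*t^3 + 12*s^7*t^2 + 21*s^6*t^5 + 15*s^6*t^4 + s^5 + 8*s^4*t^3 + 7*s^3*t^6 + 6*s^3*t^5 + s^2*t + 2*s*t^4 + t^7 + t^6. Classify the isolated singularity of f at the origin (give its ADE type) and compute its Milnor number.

Type D7, Milnor number mu = 7.

The Hessian of f at 0 is [[0, 0, 0], [0, 0, 0], [0, 0, 2]] with rank 1, so corank 2. A Groebner basis of the Jacobian ideal J(f) in C{s,t,r} is {s*t + t^4, s^3, s^2*t, -s^2/6 + s*t^2, r}; counting standard monomials gives mu = 7. Corank 2; j^3 = s^2*t has shape L^2 M (L != M), so D-series; mu = 7 gives D_7.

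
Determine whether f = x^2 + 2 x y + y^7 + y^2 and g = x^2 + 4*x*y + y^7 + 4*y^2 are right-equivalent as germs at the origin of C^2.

Yes.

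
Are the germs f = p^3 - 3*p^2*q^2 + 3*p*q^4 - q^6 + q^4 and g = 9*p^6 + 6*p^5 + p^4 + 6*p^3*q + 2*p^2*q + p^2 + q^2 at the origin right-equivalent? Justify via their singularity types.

No.

The Hessian of f at 0 has rank 0. Corank 2; j^3 = p^3 is a perfect cube, so E-series; the 4-jet and mu = 6 give E_6. The Hessian of g at 0 has rank 2. Corank 0: nondegenerate Morse point, so A_1. f is E_6 but g is A_1, hence not right-equivalent.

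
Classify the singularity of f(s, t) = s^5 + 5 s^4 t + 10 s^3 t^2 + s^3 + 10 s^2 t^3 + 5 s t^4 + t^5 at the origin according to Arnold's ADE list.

The Hessian of f at 0 has rank 0. Corank 2; j^3 = s^3 is a perfect cube, so E-series; the 5-jet and mu = 8 give E_8.

E8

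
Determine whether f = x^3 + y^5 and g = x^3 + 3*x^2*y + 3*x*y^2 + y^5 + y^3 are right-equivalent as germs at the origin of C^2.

Yes.

The Hessian of f at 0 has rank 0. Corank 2; j^3 = x^3 is a perfect cube, so E-series; the 5-jet and mu = 8 give E_8. The Hessian of g at 0 has rank 0. Corank 2; j^3 = (x + y)^3 is a perfect cube, so E-series; the 5-jet and mu = 8 give E_8. Both have type E_8, hence right-equivalent.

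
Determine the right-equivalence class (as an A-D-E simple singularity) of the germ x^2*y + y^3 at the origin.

The Hessian of f at 0 has rank 0. Corank 2; j^3 = y*(x^2 + y^2) splits into three distinct lines over C (the quadratic factor has nonzero discriminant), so D_4.

D4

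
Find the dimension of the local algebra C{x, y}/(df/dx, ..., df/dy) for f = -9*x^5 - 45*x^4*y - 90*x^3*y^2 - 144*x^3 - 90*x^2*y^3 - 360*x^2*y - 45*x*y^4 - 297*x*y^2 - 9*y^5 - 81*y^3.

6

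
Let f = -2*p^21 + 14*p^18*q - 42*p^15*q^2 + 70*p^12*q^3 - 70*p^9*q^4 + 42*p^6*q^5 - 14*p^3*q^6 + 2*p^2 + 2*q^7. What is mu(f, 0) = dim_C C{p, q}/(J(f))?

The Hessian of f at 0 is [[4, 0], [0, 0]] with rank 1, so corank 1. A Groebner basis of the Jacobian ideal J(f) in C{p,q} is {q^6, p}; counting standard monomials gives mu = 6. Corank 1: A-series; mu = 6 gives A_6.

6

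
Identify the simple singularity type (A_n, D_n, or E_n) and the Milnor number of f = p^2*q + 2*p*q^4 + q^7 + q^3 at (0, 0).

Type D_{4}, Milnor number mu = 4.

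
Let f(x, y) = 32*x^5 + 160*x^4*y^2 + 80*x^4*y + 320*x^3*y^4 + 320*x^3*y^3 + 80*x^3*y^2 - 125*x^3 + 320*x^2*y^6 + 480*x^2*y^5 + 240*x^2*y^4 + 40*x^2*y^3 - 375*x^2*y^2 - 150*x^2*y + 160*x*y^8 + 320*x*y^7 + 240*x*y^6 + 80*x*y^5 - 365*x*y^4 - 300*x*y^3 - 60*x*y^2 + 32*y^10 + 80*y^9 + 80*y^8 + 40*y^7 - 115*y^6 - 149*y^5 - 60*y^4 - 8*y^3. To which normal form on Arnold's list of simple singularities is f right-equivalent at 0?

The Hessian of f at 0 is [[0, 0], [0, 0]] with rank 0, so corank 2. A Groebner basis of the Jacobian ideal J(f) in C{x,y} is {-17*x^2/40 + x*y^3 - 17*x*y^2/20 - 17*x*y/50 - 17*y^3/50 - 17*y^2/250, x^2 + 2*x*y^2 + 4*x*y/5 + y^4 + 4*y^3/5 + 4*y^2/25, x^3 - 3*x^2/50 - 3*x*y^2/5 - 6*x*y/125 - 22*y^3/125 - 6*y^2/625, x^2*y + x^2/20 + 9*x*y^2/10 + x*y/25 + y^3/5 + y^2/125}; counting standard monomials gives mu = 8. Corank 2; j^3 = -(5*x + 2*y)^3 is a perfect cube, so E-series; the 5-jet and mu = 8 give E_8.

E_8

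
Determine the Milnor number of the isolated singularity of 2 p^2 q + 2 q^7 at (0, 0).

8

The Hessian of f at 0 has rank 0. Corank 2; j^3 = 2*p^2*q has shape L^2 M (L != M), so D-series; mu = 8 gives D_8.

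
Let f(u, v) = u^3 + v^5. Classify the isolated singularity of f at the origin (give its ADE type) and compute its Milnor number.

Type E8, Milnor number mu = 8.

The Hessian of f at 0 is [[0, 0], [0, 0]] with rank 0, so corank 2. A Groebner basis of the Jacobian ideal J(f) in C{u,v} is {v^4, u^2}; counting standard monomials gives mu = 8. Corank 2; j^3 = u^3 is a perfect cube, so E-series; the 5-jet and mu = 8 give E_8.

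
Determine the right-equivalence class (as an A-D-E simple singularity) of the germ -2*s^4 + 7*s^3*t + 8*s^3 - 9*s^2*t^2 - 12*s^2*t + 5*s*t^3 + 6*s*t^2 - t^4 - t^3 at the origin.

E7

The Hessian of f at 0 has rank 0. Corank 2; j^3 = (2*s - t)^3 is a perfect cube, so E-series; the 4-jet and mu = 7 give E_7.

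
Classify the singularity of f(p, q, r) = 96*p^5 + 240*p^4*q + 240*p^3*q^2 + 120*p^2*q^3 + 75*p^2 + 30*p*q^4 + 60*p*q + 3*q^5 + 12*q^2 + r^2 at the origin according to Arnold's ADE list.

A_{4}

The Hessian of f at 0 has rank 2. Corank 1: A-series; mu = 4 gives A_4.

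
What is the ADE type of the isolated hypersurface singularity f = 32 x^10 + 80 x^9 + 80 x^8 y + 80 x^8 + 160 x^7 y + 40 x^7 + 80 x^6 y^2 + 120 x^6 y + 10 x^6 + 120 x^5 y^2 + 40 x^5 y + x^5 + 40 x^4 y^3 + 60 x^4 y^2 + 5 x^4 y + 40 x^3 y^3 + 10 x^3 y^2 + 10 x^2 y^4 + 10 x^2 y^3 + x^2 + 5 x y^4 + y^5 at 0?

A_4

The Hessian of f at 0 is [[2, 0], [0, 0]] with rank 1, so corank 1. A Groebner basis of the Jacobian ideal J(f) in C{x,y} is {y^4, x}; counting standard monomials gives mu = 4. Corank 1: A-series; mu = 4 gives A_4.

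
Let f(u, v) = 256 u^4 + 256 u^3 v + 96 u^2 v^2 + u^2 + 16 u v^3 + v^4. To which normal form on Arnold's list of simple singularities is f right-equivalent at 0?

A_3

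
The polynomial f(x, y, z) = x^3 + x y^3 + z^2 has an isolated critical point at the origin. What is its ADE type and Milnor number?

Type E7, Milnor number mu = 7.

The Hessian of f at 0 has rank 1. Corank 2; j^3 = x^3 is a perfect cube, so E-series; the 4-jet and mu = 7 give E_7.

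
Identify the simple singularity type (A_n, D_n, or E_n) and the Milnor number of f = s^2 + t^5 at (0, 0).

Type A_4, Milnor number mu = 4.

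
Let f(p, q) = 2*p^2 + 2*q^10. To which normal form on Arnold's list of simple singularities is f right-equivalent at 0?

A_{9}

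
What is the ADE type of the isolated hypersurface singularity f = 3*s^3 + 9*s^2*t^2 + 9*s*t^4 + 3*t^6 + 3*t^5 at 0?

E_8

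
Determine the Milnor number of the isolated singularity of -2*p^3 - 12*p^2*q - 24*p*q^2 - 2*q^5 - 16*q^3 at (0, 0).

The Hessian of f at 0 has rank 0. Corank 2; j^3 = -2*(p + 2*q)^3 is a perfect cube, so E-series; the 5-jet and mu = 8 give E_8.

8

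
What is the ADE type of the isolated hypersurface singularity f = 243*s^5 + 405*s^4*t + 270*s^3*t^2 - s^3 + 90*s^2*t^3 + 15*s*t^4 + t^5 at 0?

E_{8}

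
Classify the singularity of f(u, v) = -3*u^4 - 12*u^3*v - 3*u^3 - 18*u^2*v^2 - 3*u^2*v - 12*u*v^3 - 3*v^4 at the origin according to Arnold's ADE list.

D_5

The Hessian of f at 0 is [[0, 0], [0, 0]] with rank 0, so corank 2. A Groebner basis of the Jacobian ideal J(f) in C{u,v} is {u*v^2, -u*v/4 + v^3, u^2 + u*v}; counting standard monomials gives mu = 5. Corank 2; j^3 = -3*u^2*(u + v) has shape L^2 M (L != M), so D-series; mu = 5 gives D_5.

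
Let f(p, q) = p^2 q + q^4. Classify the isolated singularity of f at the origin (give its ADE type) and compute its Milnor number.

Type D5, Milnor number mu = 5.

The Hessian of f at 0 is [[0, 0], [0, 0]] with rank 0, so corank 2. A Groebner basis of the Jacobian ideal J(f) in C{p,q} is {p^3, p^2/4 + q^3, p*q}; counting standard monomials gives mu = 5. Corank 2; j^3 = p^2*q has shape L^2 M (L != M), so D-series; mu = 5 gives D_5.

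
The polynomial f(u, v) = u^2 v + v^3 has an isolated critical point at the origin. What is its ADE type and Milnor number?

The Hessian of f at 0 is [[0, 0], [0, 0]] with rank 0, so corank 2. A Groebner basis of the Jacobian ideal J(f) in C{u,v} is {v^3, u^2 + 3*v^2, u*v}; counting standard monomials gives mu = 4. Corank 2; j^3 = v*(u^2 + v^2) splits into three distinct lines over C (the quadratic factor has nonzero discriminant), so D_4.

Type D_{4}, Milnor number mu = 4.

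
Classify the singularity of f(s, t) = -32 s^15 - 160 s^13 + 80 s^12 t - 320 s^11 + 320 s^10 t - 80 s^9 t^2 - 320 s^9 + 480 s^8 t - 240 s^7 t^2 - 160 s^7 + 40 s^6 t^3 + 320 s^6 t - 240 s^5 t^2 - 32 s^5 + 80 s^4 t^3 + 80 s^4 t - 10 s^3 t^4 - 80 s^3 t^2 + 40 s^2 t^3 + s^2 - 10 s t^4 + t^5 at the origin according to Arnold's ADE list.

A4

The Hessian of f at 0 is [[2, 0], [0, 0]] with rank 1, so corank 1. A Groebner basis of the Jacobian ideal J(f) in C{s,t} is {t^4, s}; counting standard monomials gives mu = 4. Corank 1: A-series; mu = 4 gives A_4.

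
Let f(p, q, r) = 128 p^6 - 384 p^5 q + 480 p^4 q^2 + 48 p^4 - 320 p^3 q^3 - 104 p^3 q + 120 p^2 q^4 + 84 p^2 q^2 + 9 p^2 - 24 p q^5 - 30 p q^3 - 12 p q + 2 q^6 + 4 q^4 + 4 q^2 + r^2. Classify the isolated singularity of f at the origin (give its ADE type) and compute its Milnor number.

The Hessian of f at 0 has rank 2. Corank 1: A-series; mu = 5 gives A_5.

Type A5, Milnor number mu = 5.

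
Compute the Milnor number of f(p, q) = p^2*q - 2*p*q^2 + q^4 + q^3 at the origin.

5

The Hessian of f at 0 is [[0, 0], [0, 0]] with rank 0, so corank 2. A Groebner basis of the Jacobian ideal J(f) in C{p,q} is {p^3 + p^2/4 - q^2/4, p^2/4 + q^3 - q^2/4, p*q - q^2}; counting standard monomials gives mu = 5. Corank 2; j^3 = q*(p - q)^2 has shape L^2 M (L != M), so D-series; mu = 5 gives D_5.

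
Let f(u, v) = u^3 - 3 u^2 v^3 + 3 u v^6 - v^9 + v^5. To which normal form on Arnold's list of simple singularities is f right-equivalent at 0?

E8

The Hessian of f at 0 has rank 0. Corank 2; j^3 = u^3 is a perfect cube, so E-series; the 5-jet and mu = 8 give E_8.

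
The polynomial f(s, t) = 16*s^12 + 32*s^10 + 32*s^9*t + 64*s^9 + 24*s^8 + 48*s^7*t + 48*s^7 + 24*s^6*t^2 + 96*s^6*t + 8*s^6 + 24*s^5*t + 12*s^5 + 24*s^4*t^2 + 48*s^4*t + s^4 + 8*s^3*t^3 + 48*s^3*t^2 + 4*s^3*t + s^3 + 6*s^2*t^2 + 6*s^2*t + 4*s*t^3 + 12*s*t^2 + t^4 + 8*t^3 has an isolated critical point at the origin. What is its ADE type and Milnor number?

Type E_6, Milnor number mu = 6.

The Hessian of f at 0 has rank 0. Corank 2; j^3 = (s + 2*t)^3 is a perfect cube, so E-series; the 4-jet and mu = 6 give E_6.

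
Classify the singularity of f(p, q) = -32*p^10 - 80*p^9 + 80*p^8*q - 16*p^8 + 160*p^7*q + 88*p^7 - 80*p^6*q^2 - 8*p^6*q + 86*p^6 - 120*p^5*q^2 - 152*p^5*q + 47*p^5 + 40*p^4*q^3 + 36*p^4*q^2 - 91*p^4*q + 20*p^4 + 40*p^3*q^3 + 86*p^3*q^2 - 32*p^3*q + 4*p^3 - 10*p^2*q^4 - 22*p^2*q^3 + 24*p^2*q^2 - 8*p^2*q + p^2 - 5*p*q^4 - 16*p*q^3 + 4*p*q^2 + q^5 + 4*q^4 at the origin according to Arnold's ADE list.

The Hessian of f at 0 has rank 1. Corank 1: A-series; mu = 4 gives A_4.

A_4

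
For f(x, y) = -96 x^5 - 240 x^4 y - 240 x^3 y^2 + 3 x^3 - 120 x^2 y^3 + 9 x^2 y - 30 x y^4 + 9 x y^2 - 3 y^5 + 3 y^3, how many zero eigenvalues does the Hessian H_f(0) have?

2

Hessian at 0 has rank 0.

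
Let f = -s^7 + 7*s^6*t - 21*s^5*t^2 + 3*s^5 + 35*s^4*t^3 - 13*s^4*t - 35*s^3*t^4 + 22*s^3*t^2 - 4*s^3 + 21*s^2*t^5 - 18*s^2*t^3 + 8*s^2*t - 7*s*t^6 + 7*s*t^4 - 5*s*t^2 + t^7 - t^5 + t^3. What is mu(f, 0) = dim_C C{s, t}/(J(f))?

6

The Hessian of f at 0 has rank 0. Corank 2; j^3 = -(s - t)*(2*s - t)^2 has shape L^2 M (L != M), so D-series; mu = 6 gives D_6.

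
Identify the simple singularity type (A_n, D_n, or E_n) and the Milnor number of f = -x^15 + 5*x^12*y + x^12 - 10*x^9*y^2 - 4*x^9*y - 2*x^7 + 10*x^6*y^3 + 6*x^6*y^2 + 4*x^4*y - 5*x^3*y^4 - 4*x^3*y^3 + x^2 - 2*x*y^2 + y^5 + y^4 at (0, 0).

Type A_{4}, Milnor number mu = 4.

The Hessian of f at 0 is [[2, 0], [0, 0]] with rank 1, so corank 1. A Groebner basis of the Jacobian ideal J(f) in C{x,y} is {x^2, -x + y^2}; counting standard monomials gives mu = 4. Corank 1: A-series; mu = 4 gives A_4.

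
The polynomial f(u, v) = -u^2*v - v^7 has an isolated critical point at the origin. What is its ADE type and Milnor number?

The Hessian of f at 0 is [[0, 0], [0, 0]] with rank 0, so corank 2. A Groebner basis of the Jacobian ideal J(f) in C{u,v} is {u^2/7 + v^6, u^3, u*v}; counting standard monomials gives mu = 8. Corank 2; j^3 = -u^2*v has shape L^2 M (L != M), so D-series; mu = 8 gives D_8.

Type D8, Milnor number mu = 8.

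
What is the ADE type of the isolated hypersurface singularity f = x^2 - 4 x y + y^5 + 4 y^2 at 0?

A_4

The Hessian of f at 0 is [[2, -4], [-4, 8]] with rank 1, so corank 1. A Groebner basis of the Jacobian ideal J(f) in C{x,y} is {y^4, x - 2*y}; counting standard monomials gives mu = 4. Corank 1: A-series; mu = 4 gives A_4.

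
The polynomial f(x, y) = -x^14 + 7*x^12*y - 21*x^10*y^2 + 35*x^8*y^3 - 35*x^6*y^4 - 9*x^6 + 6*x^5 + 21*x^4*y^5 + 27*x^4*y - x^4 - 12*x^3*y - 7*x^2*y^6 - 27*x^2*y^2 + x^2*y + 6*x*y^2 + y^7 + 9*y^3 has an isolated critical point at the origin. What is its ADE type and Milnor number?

Type D_{8}, Milnor number mu = 8.

The Hessian of f at 0 is [[0, 0], [0, 0]] with rank 0, so corank 2. A Groebner basis of the Jacobian ideal J(f) in C{x,y} is {243*x^2/59042 + x*y^3 + 118091*x*y^2/177126 + 147619*x*y/2391201 + 177133*y^3/177126 + 236189*y^2/1594134, -243*x^2/59042 - 826651*x*y^2/1594134 - 413336*x*y/7173603 + y^4 - 118091*y^3/177126 - 649525*y^2/4782402, x^3 - 19683*x^2/59042 - 189*x*y^2/59042 - 29535*x*y/29521 - 189*y^3/59042 - 63*y^2/59042, x^2*y - x*y/3 - y^2}; counting standard monomials gives mu = 8. Corank 2; j^3 = y*(x + 3*y)^2 has shape L^2 M (L != M), so D-series; mu = 8 gives D_8.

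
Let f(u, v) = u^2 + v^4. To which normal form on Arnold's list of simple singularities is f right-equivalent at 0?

A_{3}

The Hessian of f at 0 has rank 1. Corank 1: A-series; mu = 3 gives A_3.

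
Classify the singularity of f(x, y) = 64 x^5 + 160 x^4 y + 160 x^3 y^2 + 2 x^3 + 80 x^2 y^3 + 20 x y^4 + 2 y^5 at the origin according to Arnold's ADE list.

E_{8}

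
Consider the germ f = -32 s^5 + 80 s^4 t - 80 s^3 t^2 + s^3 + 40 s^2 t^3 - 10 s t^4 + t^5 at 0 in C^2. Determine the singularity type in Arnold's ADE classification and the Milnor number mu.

The Hessian of f at 0 has rank 0. Corank 2; j^3 = s^3 is a perfect cube, so E-series; the 5-jet and mu = 8 give E_8.

Type E8, Milnor number mu = 8.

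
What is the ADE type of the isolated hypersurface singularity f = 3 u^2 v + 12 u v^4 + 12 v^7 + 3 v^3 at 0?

The Hessian of f at 0 has rank 0. Corank 2; j^3 = 3*v*(u^2 + v^2) splits into three distinct lines over C (the quadratic factor has nonzero discriminant), so D_4.

D_{4}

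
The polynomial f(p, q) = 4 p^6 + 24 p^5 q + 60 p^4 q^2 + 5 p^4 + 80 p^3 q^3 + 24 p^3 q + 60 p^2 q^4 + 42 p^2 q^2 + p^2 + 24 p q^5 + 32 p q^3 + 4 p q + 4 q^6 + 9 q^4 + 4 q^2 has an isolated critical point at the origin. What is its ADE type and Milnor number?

The Hessian of f at 0 has rank 1. Corank 1: A-series; mu = 3 gives A_3.

Type A_{3}, Milnor number mu = 3.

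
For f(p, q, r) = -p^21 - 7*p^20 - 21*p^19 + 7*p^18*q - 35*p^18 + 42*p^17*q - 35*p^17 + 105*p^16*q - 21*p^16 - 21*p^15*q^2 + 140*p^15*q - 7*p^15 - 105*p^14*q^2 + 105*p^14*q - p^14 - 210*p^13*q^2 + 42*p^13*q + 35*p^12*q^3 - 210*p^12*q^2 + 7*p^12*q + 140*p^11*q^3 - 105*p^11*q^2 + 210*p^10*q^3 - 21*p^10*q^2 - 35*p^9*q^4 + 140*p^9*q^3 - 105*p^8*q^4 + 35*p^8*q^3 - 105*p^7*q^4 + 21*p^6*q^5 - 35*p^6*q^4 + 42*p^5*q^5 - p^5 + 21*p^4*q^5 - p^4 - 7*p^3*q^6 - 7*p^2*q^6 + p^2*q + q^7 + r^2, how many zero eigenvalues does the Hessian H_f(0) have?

2

Hessian at 0 has rank 1.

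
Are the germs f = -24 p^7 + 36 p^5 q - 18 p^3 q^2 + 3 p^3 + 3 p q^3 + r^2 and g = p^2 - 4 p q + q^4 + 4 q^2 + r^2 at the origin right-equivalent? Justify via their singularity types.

No.

The Hessian of f at 0 has rank 1. Corank 2; j^3 = 3*p^3 is a perfect cube, so E-series; the 4-jet and mu = 7 give E_7. The Hessian of g at 0 has rank 2. Corank 1: A-series; mu = 3 gives A_3. f is E_7 but g is A_3, hence not right-equivalent.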